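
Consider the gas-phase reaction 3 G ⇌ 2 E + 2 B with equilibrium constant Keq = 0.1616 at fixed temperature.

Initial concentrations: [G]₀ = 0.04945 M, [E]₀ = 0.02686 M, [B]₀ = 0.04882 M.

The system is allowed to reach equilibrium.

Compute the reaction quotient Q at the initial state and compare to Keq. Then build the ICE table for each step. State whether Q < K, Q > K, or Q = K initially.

Q₀ = 0.01422; Q < K (proceeds forward)

Q₀ = 0.01422 vs Keq = 0.1616 ⇒ Q<K, forward
Step 1:
                  G         E         B
  init      0.04945   0.02686   0.04882
  Δ         -0.0173   0.01153   0.01153
  eq        0.03215   0.03839   0.06035
  solve Keq expr → x = 0.005767; check Q = 0.1616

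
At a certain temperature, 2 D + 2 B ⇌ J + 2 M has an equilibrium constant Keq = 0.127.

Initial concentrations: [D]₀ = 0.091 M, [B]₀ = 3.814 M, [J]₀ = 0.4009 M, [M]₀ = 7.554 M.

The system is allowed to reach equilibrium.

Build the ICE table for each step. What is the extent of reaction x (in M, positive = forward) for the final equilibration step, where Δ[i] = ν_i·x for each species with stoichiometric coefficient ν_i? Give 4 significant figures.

Q₀ = 189.9 vs Keq = 0.127 ⇒ Q>K, reverse
Step 1:
                  D         B         J         M
  I           0.091     3.814    0.4009     7.554
  C          0.7267    0.7267   -0.3633   -0.7267
  E          0.8177     4.541   0.03756     6.827
  solve Keq expr → x = -0.3633; check Q = 0.127

x = -0.3633 M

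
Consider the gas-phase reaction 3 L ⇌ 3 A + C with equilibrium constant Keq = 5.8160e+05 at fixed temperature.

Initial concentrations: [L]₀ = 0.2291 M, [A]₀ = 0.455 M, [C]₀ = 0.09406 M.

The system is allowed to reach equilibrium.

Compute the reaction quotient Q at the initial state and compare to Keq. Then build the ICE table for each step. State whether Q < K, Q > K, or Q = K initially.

Q₀ = 0.7368 vs Keq = 5.8160e+05 ⇒ Q<K, forward
Step 1:
                  L         A         C
  init       0.2291     0.455   0.09406
  Δ         -0.2246    0.2246   0.07487
  eq       0.004501    0.6796    0.1689
  solve Keq expr → x = 0.07487; check Q = 5.8160e+05

Q₀ = 0.7368; Q < K (proceeds forward)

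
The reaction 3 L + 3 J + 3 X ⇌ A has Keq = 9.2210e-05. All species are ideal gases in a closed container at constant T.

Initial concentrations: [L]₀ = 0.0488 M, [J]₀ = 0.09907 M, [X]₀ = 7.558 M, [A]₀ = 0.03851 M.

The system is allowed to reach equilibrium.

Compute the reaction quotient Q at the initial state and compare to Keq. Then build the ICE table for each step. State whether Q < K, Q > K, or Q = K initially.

Q₀ = 789.3; Q > K (proceeds reverse)

Q₀ = 789.3 vs Keq = 9.2210e-05 ⇒ Q>K, reverse
Step 1:
                  L         J         X         A
  Initial    0.0488   0.09907     7.558   0.03851
  Change     0.1155    0.1155    0.1155  -0.03851
  Equil      0.1643    0.2146     7.674 1.8269e-06
  solve Keq expr → x = -0.03851; check Q = 9.2210e-05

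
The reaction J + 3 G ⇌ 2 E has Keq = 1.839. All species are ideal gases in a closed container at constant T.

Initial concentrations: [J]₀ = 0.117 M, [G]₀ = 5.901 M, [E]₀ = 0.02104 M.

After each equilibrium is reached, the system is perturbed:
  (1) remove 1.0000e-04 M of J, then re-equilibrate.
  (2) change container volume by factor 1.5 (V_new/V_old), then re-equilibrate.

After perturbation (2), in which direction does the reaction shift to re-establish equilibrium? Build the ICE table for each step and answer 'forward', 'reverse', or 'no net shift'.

Direction: reverse

Q₀ = 1.8413e-05 vs Keq = 1.839 ⇒ Q<K, forward
Step 1:
                    J           G           E
  init          0.117       5.901     0.02104
  Δ           -0.1168     -0.3504      0.2336
  eq       2.0616e-04       5.551      0.2546
  solve Keq expr → x = 0.1168; check Q = 1.839
Then remove 1.0000e-04 M of J.
Step 2:
                    J           G           E
  init     1.0616e-04       5.551      0.2546
  Δ        9.9644e-05  2.9893e-04 -1.9929e-04
  eq       2.0580e-04       5.551      0.2544
  solve Keq expr → x = -9.9644e-05; check Q = 1.839
Then change container volume by factor 1.5 (V_new/V_old).
Step 3:
                    J           G           E
  init     1.3720e-04       3.701      0.1696
  Δ        1.7014e-04  5.1042e-04 -3.4028e-04
  eq       3.0734e-04       3.701      0.1693
  solve Keq expr → x = -1.7014e-04; check Q = 1.839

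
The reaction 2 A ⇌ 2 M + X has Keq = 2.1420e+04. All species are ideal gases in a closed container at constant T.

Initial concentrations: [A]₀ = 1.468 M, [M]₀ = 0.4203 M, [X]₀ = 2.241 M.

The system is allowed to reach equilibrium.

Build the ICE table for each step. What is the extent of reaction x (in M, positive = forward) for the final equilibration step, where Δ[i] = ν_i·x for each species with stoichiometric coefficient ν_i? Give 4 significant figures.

Q₀ = 0.1837 vs Keq = 2.1420e+04 ⇒ Q<K, forward
Step 1:
                    A           M           X
  init          1.468      0.4203       2.241
  Δ            -1.446       1.446       0.723
  eq          0.02195       1.866       2.964
  solve Keq expr → x = 0.723; check Q = 2.1420e+04

x = 0.723 M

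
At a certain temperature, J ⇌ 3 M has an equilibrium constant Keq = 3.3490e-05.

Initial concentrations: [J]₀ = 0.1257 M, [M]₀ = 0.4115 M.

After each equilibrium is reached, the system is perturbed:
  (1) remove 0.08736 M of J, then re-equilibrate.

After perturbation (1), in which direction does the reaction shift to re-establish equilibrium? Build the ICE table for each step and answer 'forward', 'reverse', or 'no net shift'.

Direction: reverse

Q₀ = 0.5543 vs Keq = 3.3490e-05 ⇒ Q>K, reverse
Step 1:
                  J         M
  Initial    0.1257    0.4115
  Change     0.1303    -0.391
  Equil       0.256   0.02047
  solve Keq expr → x = -0.1303; check Q = 3.3490e-05
Then remove 0.08736 M of J.
Step 2:
                  J         M
  Initial    0.1687   0.02047
  Change  8.7577e-04 -0.002627
  Equil      0.1696   0.01784
  solve Keq expr → x = -8.7577e-04; check Q = 3.3490e-05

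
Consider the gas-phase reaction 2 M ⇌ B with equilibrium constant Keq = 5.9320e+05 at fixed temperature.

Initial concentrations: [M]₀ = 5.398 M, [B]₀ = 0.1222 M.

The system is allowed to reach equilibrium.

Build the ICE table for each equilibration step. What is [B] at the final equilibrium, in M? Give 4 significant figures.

[B]_eq = 2.82 M

Q₀ = 0.004194 vs Keq = 5.9320e+05 ⇒ Q<K, forward
Step 1:
                   M          B
  Initial      5.398     0.1222
  Change      -5.396      2.698
  Equil      0.00218       2.82
  solve Keq expr → x = 2.698; check Q = 5.9320e+05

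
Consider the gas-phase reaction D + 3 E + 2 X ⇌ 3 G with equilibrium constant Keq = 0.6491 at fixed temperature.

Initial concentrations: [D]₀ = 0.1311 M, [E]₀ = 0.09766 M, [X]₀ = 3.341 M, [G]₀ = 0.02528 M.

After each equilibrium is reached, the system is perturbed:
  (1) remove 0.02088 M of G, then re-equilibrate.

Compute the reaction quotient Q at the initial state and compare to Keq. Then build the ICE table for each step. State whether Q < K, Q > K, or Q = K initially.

Q₀ = 0.01185; Q < K (proceeds forward)

Q₀ = 0.01185 vs Keq = 0.6491 ⇒ Q<K, forward
Step 1:
                    D           E           X           G
  Initial      0.1311     0.09766       3.341     0.02528
  Change     -0.01153    -0.03458    -0.02305     0.03458
  Equil        0.1196     0.06308       3.318     0.05986
  solve Keq expr → x = 0.01153; check Q = 0.6491
Then remove 0.02088 M of G.
Step 2:
                    D           E           X           G
  Initial      0.1196     0.06308       3.318     0.03898
  Change    -0.003476    -0.01043   -0.006952     0.01043
  Equil        0.1161     0.05265       3.311     0.04941
  solve Keq expr → x = 0.003476; check Q = 0.6491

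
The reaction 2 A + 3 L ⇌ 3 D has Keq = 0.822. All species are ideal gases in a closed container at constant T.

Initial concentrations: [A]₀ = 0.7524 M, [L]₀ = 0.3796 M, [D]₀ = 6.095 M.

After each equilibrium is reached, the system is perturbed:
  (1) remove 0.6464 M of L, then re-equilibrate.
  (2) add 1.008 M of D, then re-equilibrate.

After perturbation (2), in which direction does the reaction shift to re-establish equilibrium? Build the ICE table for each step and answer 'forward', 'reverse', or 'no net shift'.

Direction: reverse

Q₀ = 7312 vs Keq = 0.822 ⇒ Q>K, reverse
Step 1:
                   A          L          D
  I           0.7524     0.3796      6.095
  C            1.424      2.136     -2.136
  E            2.177      2.516      3.959
  solve Keq expr → x = -0.7121; check Q = 0.822
Then remove 0.6464 M of L.
Step 2:
                   A          L          D
  I            2.177       1.87      3.959
  C           0.2078     0.3116    -0.3116
  E            2.384      2.181      3.647
  solve Keq expr → x = -0.1039; check Q = 0.822
Then add 1.008 M of D.
Step 3:
                   A          L          D
  I            2.384      2.181      4.655
  C           0.1957     0.2936    -0.2936
  E             2.58      2.475      4.361
  solve Keq expr → x = -0.09787; check Q = 0.822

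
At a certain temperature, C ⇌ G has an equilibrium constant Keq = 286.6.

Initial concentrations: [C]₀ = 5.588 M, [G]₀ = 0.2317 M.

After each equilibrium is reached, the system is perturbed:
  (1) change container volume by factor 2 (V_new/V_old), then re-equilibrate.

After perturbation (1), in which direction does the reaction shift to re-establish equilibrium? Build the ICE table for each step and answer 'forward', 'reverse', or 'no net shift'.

Direction: no net shift

Q₀ = 0.04146 vs Keq = 286.6 ⇒ Q<K, forward
Step 1:
                   C          G
  init         5.588     0.2317
  Δ           -5.568      5.568
  eq         0.02024      5.799
  solve Keq expr → x = 5.568; check Q = 286.6
Then change container volume by factor 2 (V_new/V_old).
Step 2:
                   C          G
  init       0.01012        2.9
  Δ                0          0
  eq         0.01012        2.9
  solve Keq expr → x = 0; check Q = 286.6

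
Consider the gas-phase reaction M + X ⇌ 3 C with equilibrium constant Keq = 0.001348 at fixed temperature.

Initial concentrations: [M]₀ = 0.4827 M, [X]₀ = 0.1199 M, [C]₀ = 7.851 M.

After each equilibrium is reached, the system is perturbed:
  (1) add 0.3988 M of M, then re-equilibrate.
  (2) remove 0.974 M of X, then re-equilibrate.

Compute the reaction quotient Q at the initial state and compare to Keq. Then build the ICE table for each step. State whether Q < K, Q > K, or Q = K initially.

Q₀ = 8361 vs Keq = 0.001348 ⇒ Q>K, reverse
Step 1:
                    M           X           C
  Initial      0.4827      0.1199       7.851
  Change        2.543       2.543       -7.63
  Equil         3.026       2.663      0.2215
  solve Keq expr → x = -2.543; check Q = 0.001348
Then add 0.3988 M of M.
Step 2:
                    M           X           C
  Initial       3.425       2.663      0.2215
  Change    -0.003058   -0.003058    0.009174
  Equil         3.422        2.66      0.2306
  solve Keq expr → x = 0.003058; check Q = 0.001348
Then remove 0.974 M of X.
Step 3:
                    M           X           C
  Initial       3.422       1.686      0.2306
  Change      0.01063     0.01063     -0.0319
  Equil         3.432       1.697      0.1987
  solve Keq expr → x = -0.01063; check Q = 0.001348

Q₀ = 8361; Q > K (proceeds reverse)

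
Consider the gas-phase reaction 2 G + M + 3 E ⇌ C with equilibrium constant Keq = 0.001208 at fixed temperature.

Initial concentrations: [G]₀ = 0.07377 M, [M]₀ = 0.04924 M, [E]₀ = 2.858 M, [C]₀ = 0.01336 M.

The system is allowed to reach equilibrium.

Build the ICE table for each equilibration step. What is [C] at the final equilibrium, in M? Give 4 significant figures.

[C]_eq = 1.8567e-05 M

Q₀ = 2.136 vs Keq = 0.001208 ⇒ Q>K, reverse
Step 1:
                  G         M         E         C
  Initial   0.07377   0.04924     2.858   0.01336
  Change    0.02668   0.01334   0.04002  -0.01334
  Equil      0.1005   0.06258     2.898 1.8567e-05
  solve Keq expr → x = -0.01334; check Q = 0.001208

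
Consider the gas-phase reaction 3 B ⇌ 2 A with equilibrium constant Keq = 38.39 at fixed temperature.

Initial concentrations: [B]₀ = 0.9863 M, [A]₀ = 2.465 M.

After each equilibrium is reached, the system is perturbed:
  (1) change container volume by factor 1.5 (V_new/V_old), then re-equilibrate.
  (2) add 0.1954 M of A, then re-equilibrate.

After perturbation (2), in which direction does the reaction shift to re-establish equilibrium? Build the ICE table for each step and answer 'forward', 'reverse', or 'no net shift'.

Q₀ = 6.333 vs Keq = 38.39 ⇒ Q<K, forward
Step 1:
                   B          A
  Initial     0.9863      2.465
  Change     -0.4064      0.271
  Equil       0.5799      2.736
  solve Keq expr → x = 0.1355; check Q = 38.39
Then change container volume by factor 1.5 (V_new/V_old).
Step 2:
                   B          A
  Initial     0.3866      1.824
  Change     0.05048   -0.03366
  Equil       0.4371       1.79
  solve Keq expr → x = -0.01683; check Q = 38.39
Then add 0.1954 M of A.
Step 3:
                   B          A
  Initial     0.4371      1.986
  Change     0.02828   -0.01885
  Equil       0.4653      1.967
  solve Keq expr → x = -0.009427; check Q = 38.39

Direction: reverse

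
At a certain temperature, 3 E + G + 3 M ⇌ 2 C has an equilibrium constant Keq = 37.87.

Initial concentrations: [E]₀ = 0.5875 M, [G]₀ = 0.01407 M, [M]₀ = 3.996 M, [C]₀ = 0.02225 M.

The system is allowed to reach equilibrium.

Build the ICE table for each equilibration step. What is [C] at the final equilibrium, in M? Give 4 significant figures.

Q₀ = 0.002719 vs Keq = 37.87 ⇒ Q<K, forward
Step 1:
                  E         G         M         C
  I          0.5875   0.01407     3.996   0.02225
  C        -0.04219  -0.01406  -0.04219   0.02813
  E          0.5453 6.6863e-06     3.954   0.05038
  solve Keq expr → x = 0.01406; check Q = 37.87

[C]_eq = 0.05038 M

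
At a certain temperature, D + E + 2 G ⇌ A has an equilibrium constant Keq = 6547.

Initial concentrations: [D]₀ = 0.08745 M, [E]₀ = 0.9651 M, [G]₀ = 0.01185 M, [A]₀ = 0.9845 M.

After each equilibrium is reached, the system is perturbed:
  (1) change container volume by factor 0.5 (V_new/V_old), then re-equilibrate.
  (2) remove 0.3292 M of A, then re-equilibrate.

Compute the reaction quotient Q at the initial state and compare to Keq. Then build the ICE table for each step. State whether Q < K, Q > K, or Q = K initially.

Q₀ = 8.3071e+04 vs Keq = 6547 ⇒ Q>K, reverse
Step 1:
                  D         E         G         A
  init      0.08745    0.9651   0.01185    0.9845
  Δ         0.01345   0.01345   0.02691  -0.01345
  eq         0.1009    0.9786   0.03876     0.971
  solve Keq expr → x = -0.01345; check Q = 6547
Then change container volume by factor 0.5 (V_new/V_old).
Step 2:
                  D         E         G         A
  init       0.2018     1.957   0.07751     1.942
  Δ        -0.02398  -0.02398  -0.04796   0.02398
  eq         0.1778     1.933   0.02956     1.966
  solve Keq expr → x = 0.02398; check Q = 6547
Then remove 0.3292 M of A.
Step 3:
                  D         E         G         A
  init       0.1778     1.933   0.02956     1.637
  Δ       -0.001237 -0.001237 -0.002475  0.001237
  eq         0.1766     1.932   0.02708     1.638
  solve Keq expr → x = 0.001237; check Q = 6547

Q₀ = 8.3071e+04; Q > K (proceeds reverse)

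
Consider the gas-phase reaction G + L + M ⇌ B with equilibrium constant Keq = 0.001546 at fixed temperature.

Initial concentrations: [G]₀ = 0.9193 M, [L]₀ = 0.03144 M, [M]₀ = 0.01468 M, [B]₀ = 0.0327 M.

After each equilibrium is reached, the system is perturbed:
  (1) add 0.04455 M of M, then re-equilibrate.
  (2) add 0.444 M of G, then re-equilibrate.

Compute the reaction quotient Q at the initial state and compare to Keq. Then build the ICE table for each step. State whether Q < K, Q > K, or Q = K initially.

Q₀ = 77.07 vs Keq = 0.001546 ⇒ Q>K, reverse
Step 1:
                    G           L           M           B
  I            0.9193     0.03144     0.01468      0.0327
  C            0.0327      0.0327      0.0327     -0.0327
  E             0.952     0.06414     0.04738  4.4720e-06
  solve Keq expr → x = -0.0327; check Q = 0.001546
Then add 0.04455 M of M.
Step 2:
                    G           L           M           B
  I             0.952     0.06414     0.09193  4.4720e-06
  C       -4.2042e-06 -4.2042e-06 -4.2042e-06  4.2042e-06
  E             0.952     0.06413     0.09192  8.6762e-06
  solve Keq expr → x = 4.2042e-06; check Q = 0.001546
Then add 0.444 M of G.
Step 3:
                    G           L           M           B
  I             1.396     0.06413     0.09192  8.6762e-06
  C       -4.0451e-06 -4.0451e-06 -4.0451e-06  4.0451e-06
  E             1.396     0.06413     0.09192  1.2721e-05
  solve Keq expr → x = 4.0451e-06; check Q = 0.001546

Q₀ = 77.07; Q > K (proceeds reverse)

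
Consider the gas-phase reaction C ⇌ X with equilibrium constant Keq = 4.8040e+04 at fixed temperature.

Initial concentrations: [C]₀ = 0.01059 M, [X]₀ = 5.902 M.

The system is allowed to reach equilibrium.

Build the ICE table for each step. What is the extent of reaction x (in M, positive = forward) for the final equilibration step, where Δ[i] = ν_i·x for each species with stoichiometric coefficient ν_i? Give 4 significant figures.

Q₀ = 557.3 vs Keq = 4.8040e+04 ⇒ Q<K, forward
Step 1:
                   C          X
  I          0.01059      5.902
  C         -0.01047    0.01047
  E       1.2307e-04      5.912
  solve Keq expr → x = 0.01047; check Q = 4.8040e+04

x = 0.01047 M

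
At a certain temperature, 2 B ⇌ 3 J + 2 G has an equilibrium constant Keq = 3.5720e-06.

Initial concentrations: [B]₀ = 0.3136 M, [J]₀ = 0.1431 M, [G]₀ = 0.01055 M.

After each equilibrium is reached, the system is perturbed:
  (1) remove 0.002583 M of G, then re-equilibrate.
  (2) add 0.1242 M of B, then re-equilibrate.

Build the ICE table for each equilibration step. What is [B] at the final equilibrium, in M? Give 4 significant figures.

[B]_eq = 0.432 M

Q₀ = 3.3164e-06 vs Keq = 3.5720e-06 ⇒ Q<K, forward
Step 1:
                    B           J           G
  Initial      0.3136      0.1431     0.01055
  Change  -3.3076e-04  4.9614e-04  3.3076e-04
  Equil        0.3133      0.1436     0.01088
  solve Keq expr → x = 1.6538e-04; check Q = 3.5720e-06
Then remove 0.002583 M of G.
Step 2:
                    B           J           G
  Initial      0.3133      0.1436    0.008298
  Change    -0.002154     0.00323    0.002154
  Equil        0.3111      0.1468     0.01045
  solve Keq expr → x = 0.001077; check Q = 3.5720e-06
Then add 0.1242 M of B.
Step 3:
                    B           J           G
  Initial      0.4353      0.1468     0.01045
  Change    -0.003346    0.005019    0.003346
  Equil         0.432      0.1518      0.0138
  solve Keq expr → x = 0.001673; check Q = 3.5720e-06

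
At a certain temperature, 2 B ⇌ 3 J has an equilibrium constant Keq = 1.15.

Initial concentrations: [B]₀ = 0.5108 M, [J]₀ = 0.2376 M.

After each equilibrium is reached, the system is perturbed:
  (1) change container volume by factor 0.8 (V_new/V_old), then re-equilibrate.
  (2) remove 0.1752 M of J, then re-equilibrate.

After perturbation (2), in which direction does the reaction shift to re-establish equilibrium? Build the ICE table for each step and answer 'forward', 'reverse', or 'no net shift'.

Q₀ = 0.05141 vs Keq = 1.15 ⇒ Q<K, forward
Step 1:
                   B          J
  Initial     0.5108     0.2376
  Change     -0.1774     0.2661
  Equil       0.3334     0.5037
  solve Keq expr → x = 0.08871; check Q = 1.15
Then change container volume by factor 0.8 (V_new/V_old).
Step 2:
                   B          J
  Initial     0.4167     0.6297
  Change     0.01859   -0.02788
  Equil       0.4353     0.6018
  solve Keq expr → x = -0.009294; check Q = 1.15
Then remove 0.1752 M of J.
Step 3:
                   B          J
  Initial     0.4353     0.4266
  Change    -0.07154     0.1073
  Equil       0.3638     0.5339
  solve Keq expr → x = 0.03577; check Q = 1.15

Direction: forward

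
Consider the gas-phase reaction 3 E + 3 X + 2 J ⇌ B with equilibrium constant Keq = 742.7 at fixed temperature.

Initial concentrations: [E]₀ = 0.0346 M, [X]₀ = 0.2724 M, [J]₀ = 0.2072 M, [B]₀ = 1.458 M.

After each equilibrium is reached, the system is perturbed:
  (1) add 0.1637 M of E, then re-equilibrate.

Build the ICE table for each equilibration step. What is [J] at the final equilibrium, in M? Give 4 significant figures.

[J]_eq = 0.3751 M

Q₀ = 4.0563e+07 vs Keq = 742.7 ⇒ Q>K, reverse
Step 1:
                    E           X           J           B
  init         0.0346      0.2724      0.2072       1.458
  Δ            0.3262      0.3262      0.2175     -0.1087
  eq           0.3608      0.5986      0.4247       1.349
  solve Keq expr → x = -0.1087; check Q = 742.7
Then add 0.1637 M of E.
Step 2:
                    E           X           J           B
  init         0.5245      0.5986      0.4247       1.349
  Δ          -0.07432    -0.07432    -0.04954     0.02477
  eq           0.4502      0.5243      0.3751       1.374
  solve Keq expr → x = 0.02477; check Q = 742.7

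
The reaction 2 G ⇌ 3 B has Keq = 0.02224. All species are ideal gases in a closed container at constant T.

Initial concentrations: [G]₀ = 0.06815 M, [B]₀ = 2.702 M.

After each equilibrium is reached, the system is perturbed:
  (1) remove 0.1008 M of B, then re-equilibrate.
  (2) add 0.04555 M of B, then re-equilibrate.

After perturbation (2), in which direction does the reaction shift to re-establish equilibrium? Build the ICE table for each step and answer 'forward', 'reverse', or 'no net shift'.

Direction: reverse

Q₀ = 4247 vs Keq = 0.02224 ⇒ Q>K, reverse
Step 1:
                   G          B
  Initial    0.06815      2.702
  Change       1.544     -2.315
  Equil        1.612     0.3866
  solve Keq expr → x = -0.7718; check Q = 0.02224
Then remove 0.1008 M of B.
Step 2:
                   G          B
  Initial      1.612     0.2858
  Change    -0.06069    0.09103
  Equil        1.551     0.3768
  solve Keq expr → x = 0.03034; check Q = 0.02224
Then add 0.04555 M of B.
Step 3:
                   G          B
  Initial      1.551     0.4224
  Change     0.02742   -0.04112
  Equil        1.578     0.3812
  solve Keq expr → x = -0.01371; check Q = 0.02224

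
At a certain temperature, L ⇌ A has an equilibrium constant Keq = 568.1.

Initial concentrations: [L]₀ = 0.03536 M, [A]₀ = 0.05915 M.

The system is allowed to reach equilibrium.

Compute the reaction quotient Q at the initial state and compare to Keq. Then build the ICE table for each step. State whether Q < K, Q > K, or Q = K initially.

Q₀ = 1.673; Q < K (proceeds forward)

Q₀ = 1.673 vs Keq = 568.1 ⇒ Q<K, forward
Step 1:
                    L           A
  I           0.03536     0.05915
  C          -0.03519     0.03519
  E        1.6607e-04     0.09434
  solve Keq expr → x = 0.03519; check Q = 568.1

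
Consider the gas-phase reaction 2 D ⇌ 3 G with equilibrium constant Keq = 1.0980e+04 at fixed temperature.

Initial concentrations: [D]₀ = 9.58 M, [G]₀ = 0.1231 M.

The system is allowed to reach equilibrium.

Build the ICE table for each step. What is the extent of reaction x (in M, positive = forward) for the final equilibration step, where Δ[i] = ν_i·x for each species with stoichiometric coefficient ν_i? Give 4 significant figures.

Q₀ = 2.0326e-05 vs Keq = 1.0980e+04 ⇒ Q<K, forward
Step 1:
                   D          G
  I             9.58     0.1231
  C           -9.093      13.64
  E           0.4872      13.76
  solve Keq expr → x = 4.546; check Q = 1.0980e+04

x = 4.546 M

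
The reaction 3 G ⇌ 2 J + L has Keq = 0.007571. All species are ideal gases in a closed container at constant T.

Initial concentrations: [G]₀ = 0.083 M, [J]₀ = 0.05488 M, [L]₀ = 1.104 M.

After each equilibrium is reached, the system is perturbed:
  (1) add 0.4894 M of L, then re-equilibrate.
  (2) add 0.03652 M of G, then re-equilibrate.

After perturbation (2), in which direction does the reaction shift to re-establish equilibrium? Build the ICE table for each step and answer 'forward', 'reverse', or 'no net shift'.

Q₀ = 5.815 vs Keq = 0.007571 ⇒ Q>K, reverse
Step 1:
                    G           J           L
  Initial       0.083     0.05488       1.104
  Change      0.07447    -0.04965    -0.02482
  Equil        0.1575    0.005234       1.079
  solve Keq expr → x = -0.02482; check Q = 0.007571
Then add 0.4894 M of L.
Step 2:
                    G           J           L
  Initial      0.1575    0.005234       1.569
  Change      0.00126 -8.3982e-04 -4.1991e-04
  Equil        0.1587    0.004394       1.568
  solve Keq expr → x = -4.1991e-04; check Q = 0.007571
Then add 0.03652 M of G.
Step 3:
                    G           J           L
  Initial      0.1952    0.004394       1.568
  Change    -0.002244    0.001496  7.4807e-04
  Equil         0.193     0.00589       1.569
  solve Keq expr → x = 7.4807e-04; check Q = 0.007571

Direction: forward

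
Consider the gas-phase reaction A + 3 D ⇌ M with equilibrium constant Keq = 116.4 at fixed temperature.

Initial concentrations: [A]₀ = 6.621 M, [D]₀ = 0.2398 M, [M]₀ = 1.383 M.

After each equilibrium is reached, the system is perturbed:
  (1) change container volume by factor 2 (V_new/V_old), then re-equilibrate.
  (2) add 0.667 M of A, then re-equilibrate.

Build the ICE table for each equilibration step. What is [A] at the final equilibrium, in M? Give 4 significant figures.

[A]_eq = 3.976 M

Q₀ = 15.15 vs Keq = 116.4 ⇒ Q<K, forward
Step 1:
                  A         D         M
  Initial     6.621    0.2398     1.383
  Change   -0.03897   -0.1169   0.03897
  Equil       6.582    0.1229     1.422
  solve Keq expr → x = 0.03897; check Q = 116.4
Then change container volume by factor 2 (V_new/V_old).
Step 2:
                  A         D         M
  Initial     3.291   0.06145     0.711
  Change    0.02001   0.06004  -0.02001
  Equil       3.311    0.1215     0.691
  solve Keq expr → x = -0.02001; check Q = 116.4
Then add 0.667 M of A.
Step 3:
                  A         D         M
  Initial     3.978    0.1215     0.691
  Change  -0.002352 -0.007057  0.002352
  Equil       3.976    0.1144    0.6933
  solve Keq expr → x = 0.002352; check Q = 116.4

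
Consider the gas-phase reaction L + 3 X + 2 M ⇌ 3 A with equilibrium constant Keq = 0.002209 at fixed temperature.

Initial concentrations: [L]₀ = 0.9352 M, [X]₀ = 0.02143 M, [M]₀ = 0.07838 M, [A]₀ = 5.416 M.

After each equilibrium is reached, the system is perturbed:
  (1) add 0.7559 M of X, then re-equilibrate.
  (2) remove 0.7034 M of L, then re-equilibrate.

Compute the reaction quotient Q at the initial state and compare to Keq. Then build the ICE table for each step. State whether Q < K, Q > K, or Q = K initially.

Q₀ = 2.8097e+09; Q > K (proceeds reverse)

Q₀ = 2.8097e+09 vs Keq = 0.002209 ⇒ Q>K, reverse
Step 1:
                   L          X          M          A
  I           0.9352    0.02143    0.07838      5.416
  C            1.347      4.041      2.694     -4.041
  E            2.282      4.063      2.773      1.375
  solve Keq expr → x = -1.347; check Q = 0.002209
Then add 0.7559 M of X.
Step 2:
                   L          X          M          A
  I            2.282      4.819      2.773      1.375
  C          -0.0511    -0.1533    -0.1022     0.1533
  E            2.231      4.665       2.67      1.528
  solve Keq expr → x = 0.0511; check Q = 0.002209
Then remove 0.7034 M of L.
Step 3:
                   L          X          M          A
  I            1.528      4.665       2.67      1.528
  C          0.03732      0.112    0.07465     -0.112
  E            1.565      4.777      2.745      1.416
  solve Keq expr → x = -0.03732; check Q = 0.002209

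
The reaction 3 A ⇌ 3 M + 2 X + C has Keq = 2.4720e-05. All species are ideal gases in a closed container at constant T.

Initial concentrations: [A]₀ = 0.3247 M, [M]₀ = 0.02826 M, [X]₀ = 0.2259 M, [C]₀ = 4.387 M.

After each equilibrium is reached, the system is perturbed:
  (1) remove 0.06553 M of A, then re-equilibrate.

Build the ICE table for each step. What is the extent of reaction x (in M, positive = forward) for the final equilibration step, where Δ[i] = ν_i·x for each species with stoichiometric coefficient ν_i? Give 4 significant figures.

Q₀ = 1.4759e-04 vs Keq = 2.4720e-05 ⇒ Q>K, reverse
Step 1:
                  A         M         X         C
  I          0.3247   0.02826    0.2259     4.387
  C         0.01173  -0.01173 -0.007821  -0.00391
  E          0.3364   0.01653    0.2181     4.383
  solve Keq expr → x = -0.00391; check Q = 2.4720e-05
Then remove 0.06553 M of A.
Step 2:
                  A         M         X         C
  I          0.2709   0.01653    0.2181     4.383
  C        0.002989 -0.002989 -0.001993 -9.9634e-04
  E          0.2739   0.01354    0.2161     4.382
  solve Keq expr → x = -9.9634e-04; check Q = 2.4720e-05

x = -9.9634e-04 M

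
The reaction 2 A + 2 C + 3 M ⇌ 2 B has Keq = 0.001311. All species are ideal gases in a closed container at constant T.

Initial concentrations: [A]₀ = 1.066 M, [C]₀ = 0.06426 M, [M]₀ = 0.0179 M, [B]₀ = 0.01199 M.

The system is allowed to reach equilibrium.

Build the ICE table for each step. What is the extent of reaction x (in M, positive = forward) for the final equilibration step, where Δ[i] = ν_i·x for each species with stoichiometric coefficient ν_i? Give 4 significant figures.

Q₀ = 5342 vs Keq = 0.001311 ⇒ Q>K, reverse
Step 1:
                  A         C         M         B
  init        1.066   0.06426    0.0179   0.01199
  Δ         0.01197   0.01197   0.01795  -0.01197
  eq          1.078   0.07623   0.03585 2.0200e-05
  solve Keq expr → x = -0.005985; check Q = 0.001311

x = -0.005985 M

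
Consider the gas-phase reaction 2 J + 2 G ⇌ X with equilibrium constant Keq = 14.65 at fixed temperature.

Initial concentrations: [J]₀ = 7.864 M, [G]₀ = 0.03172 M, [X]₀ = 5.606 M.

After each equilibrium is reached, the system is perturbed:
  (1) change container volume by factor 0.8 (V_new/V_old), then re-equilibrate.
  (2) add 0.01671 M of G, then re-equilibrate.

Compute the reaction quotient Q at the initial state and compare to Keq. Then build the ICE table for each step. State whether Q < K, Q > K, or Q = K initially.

Q₀ = 90.09 vs Keq = 14.65 ⇒ Q>K, reverse
Step 1:
                  J         G         X
  init        7.864   0.03172     5.606
  Δ         0.04632   0.04632  -0.02316
  eq           7.91   0.07804     5.583
  solve Keq expr → x = -0.02316; check Q = 14.65
Then change container volume by factor 0.8 (V_new/V_old).
Step 2:
                  J         G         X
  init        9.888   0.09755     6.979
  Δ        -0.02749  -0.02749   0.01374
  eq           9.86   0.07006     6.992
  solve Keq expr → x = 0.01374; check Q = 14.65
Then add 0.01671 M of G.
Step 3:
                  J         G         X
  init         9.86   0.08677     6.992
  Δ        -0.01655  -0.01655  0.008275
  eq          9.844   0.07022     7.001
  solve Keq expr → x = 0.008275; check Q = 14.65

Q₀ = 90.09; Q > K (proceeds reverse)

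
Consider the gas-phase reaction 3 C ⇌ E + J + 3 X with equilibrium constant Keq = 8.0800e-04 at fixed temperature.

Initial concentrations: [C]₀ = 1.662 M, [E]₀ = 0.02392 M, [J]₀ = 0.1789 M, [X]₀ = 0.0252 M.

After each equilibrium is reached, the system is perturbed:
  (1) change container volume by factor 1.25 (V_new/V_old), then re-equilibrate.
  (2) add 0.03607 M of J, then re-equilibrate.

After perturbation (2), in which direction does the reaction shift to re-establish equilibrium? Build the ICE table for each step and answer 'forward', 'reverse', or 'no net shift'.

Q₀ = 1.4917e-08 vs Keq = 8.0800e-04 ⇒ Q<K, forward
Step 1:
                   C          E          J          X
  init         1.662    0.02392     0.1789     0.0252
  Δ          -0.3368     0.1123     0.1123     0.3368
  eq           1.325     0.1362     0.2912      0.362
  solve Keq expr → x = 0.1123; check Q = 8.0800e-04
Then change container volume by factor 1.25 (V_new/V_old).
Step 2:
                   C          E          J          X
  init          1.06     0.1089     0.2329     0.2896
  Δ         -0.02605   0.008682   0.008682    0.02605
  eq           1.034     0.1176     0.2416     0.3156
  solve Keq expr → x = 0.008682; check Q = 8.0800e-04
Then add 0.03607 M of J.
Step 3:
                   C          E          J          X
  init         1.034     0.1176     0.2777     0.3156
  Δ         0.008384  -0.002795  -0.002795  -0.008384
  eq           1.043     0.1148     0.2749     0.3072
  solve Keq expr → x = -0.002795; check Q = 8.0800e-04

Direction: reverse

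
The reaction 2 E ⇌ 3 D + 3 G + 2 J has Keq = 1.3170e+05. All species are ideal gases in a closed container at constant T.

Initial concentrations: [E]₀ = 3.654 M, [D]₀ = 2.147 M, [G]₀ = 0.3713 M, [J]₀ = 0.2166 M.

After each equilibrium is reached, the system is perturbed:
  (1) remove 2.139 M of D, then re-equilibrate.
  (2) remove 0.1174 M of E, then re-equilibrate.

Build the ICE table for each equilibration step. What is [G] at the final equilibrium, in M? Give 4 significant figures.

Q₀ = 0.00178 vs Keq = 1.3170e+05 ⇒ Q<K, forward
Step 1:
                    E           D           G           J
  I             3.654       2.147      0.3713      0.2166
  C            -2.615       3.923       3.923       2.615
  E             1.039        6.07       4.294       2.832
  solve Keq expr → x = 1.308; check Q = 1.3170e+05
Then remove 2.139 M of D.
Step 2:
                    E           D           G           J
  I             1.039       3.931       4.294       2.832
  C           -0.2613       0.392       0.392      0.2613
  E            0.7773       4.323       4.686       3.093
  solve Keq expr → x = 0.1307; check Q = 1.3170e+05
Then remove 0.1174 M of E.
Step 3:
                    E           D           G           J
  I            0.6599       4.323       4.686       3.093
  C           0.05872    -0.08808    -0.08808    -0.05872
  E            0.7186       4.235       4.598       3.035
  solve Keq expr → x = -0.02936; check Q = 1.3170e+05

[G]_eq = 4.598 M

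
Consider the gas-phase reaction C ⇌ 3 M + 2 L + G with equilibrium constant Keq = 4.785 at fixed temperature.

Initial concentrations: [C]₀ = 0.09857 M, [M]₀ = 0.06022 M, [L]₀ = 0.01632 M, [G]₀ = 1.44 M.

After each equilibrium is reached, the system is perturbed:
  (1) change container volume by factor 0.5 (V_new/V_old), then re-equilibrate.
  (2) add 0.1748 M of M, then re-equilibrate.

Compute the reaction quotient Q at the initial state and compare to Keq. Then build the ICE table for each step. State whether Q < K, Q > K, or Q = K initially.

Q₀ = 8.4973e-07 vs Keq = 4.785 ⇒ Q<K, forward
Step 1:
                    C           M           L           G
  Initial     0.09857     0.06022     0.01632        1.44
  Change     -0.09793      0.2938      0.1959     0.09793
  Equil    6.4191e-04       0.354      0.2122       1.538
  solve Keq expr → x = 0.09793; check Q = 4.785
Then change container volume by factor 0.5 (V_new/V_old).
Step 2:
                    C           M           L           G
  Initial    0.001284       0.708      0.4244       3.076
  Change      0.02272    -0.06815    -0.04543    -0.02272
  Equil         0.024      0.6399      0.3789       3.053
  solve Keq expr → x = -0.02272; check Q = 4.785
Then add 0.1748 M of M.
Step 3:
                    C           M           L           G
  Initial       0.024      0.8147      0.3789       3.053
  Change      0.01296    -0.03889    -0.02592    -0.01296
  Equil       0.03696      0.7758       0.353        3.04
  solve Keq expr → x = -0.01296; check Q = 4.785

Q₀ = 8.4973e-07; Q < K (proceeds forward)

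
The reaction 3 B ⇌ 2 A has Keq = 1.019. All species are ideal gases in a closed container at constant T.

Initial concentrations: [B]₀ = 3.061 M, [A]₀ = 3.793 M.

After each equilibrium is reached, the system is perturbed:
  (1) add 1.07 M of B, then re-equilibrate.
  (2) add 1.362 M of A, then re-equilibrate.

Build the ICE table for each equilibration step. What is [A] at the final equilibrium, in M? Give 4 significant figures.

Q₀ = 0.5016 vs Keq = 1.019 ⇒ Q<K, forward
Step 1:
                    B           A
  init          3.061       3.793
  Δ           -0.5035      0.3357
  eq            2.557       4.129
  solve Keq expr → x = 0.1678; check Q = 1.019
Then add 1.07 M of B.
Step 2:
                    B           A
  init          3.627       4.129
  Δ           -0.8429      0.5619
  eq            2.785       4.691
  solve Keq expr → x = 0.281; check Q = 1.019
Then add 1.362 M of A.
Step 3:
                    B           A
  init          2.785       6.053
  Δ            0.4146     -0.2764
  eq            3.199       5.776
  solve Keq expr → x = -0.1382; check Q = 1.019

[A]_eq = 5.776 M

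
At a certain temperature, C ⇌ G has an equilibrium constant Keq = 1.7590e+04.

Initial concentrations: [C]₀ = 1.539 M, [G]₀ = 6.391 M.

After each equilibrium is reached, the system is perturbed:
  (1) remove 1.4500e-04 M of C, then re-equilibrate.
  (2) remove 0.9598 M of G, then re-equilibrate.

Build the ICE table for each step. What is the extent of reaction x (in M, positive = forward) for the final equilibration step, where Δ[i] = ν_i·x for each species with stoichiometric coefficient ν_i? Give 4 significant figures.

x = 5.4562e-05 M

Q₀ = 4.153 vs Keq = 1.7590e+04 ⇒ Q<K, forward
Step 1:
                  C         G
  Initial     1.539     6.391
  Change     -1.539     1.539
  Equil   4.5080e-04      7.93
  solve Keq expr → x = 1.539; check Q = 1.7590e+04
Then remove 1.4500e-04 M of C.
Step 2:
                  C         G
  Initial 3.0580e-04      7.93
  Change  1.4499e-04 -1.4499e-04
  Equil   4.5079e-04     7.929
  solve Keq expr → x = -1.4499e-04; check Q = 1.7590e+04
Then remove 0.9598 M of G.
Step 3:
                  C         G
  Initial 4.5079e-04      6.97
  Change  -5.4562e-05 5.4562e-05
  Equil   3.9623e-04      6.97
  solve Keq expr → x = 5.4562e-05; check Q = 1.7590e+04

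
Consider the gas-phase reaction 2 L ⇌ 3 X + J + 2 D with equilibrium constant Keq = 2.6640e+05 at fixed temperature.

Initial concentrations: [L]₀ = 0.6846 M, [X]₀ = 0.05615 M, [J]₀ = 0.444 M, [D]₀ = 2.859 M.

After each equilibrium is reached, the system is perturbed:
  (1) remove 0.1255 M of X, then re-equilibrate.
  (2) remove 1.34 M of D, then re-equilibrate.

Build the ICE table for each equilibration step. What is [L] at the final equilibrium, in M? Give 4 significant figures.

Q₀ = 0.001371 vs Keq = 2.6640e+05 ⇒ Q<K, forward
Step 1:
                  L         X         J         D
  init       0.6846   0.05615     0.444     2.859
  Δ         -0.6779     1.017    0.3389    0.6779
  eq       0.006739     1.073    0.7829     3.537
  solve Keq expr → x = 0.3389; check Q = 2.6640e+05
Then remove 0.1255 M of X.
Step 2:
                  L         X         J         D
  init     0.006739    0.9474    0.7829     3.537
  Δ       -0.001128  0.001692 5.6412e-04  0.001128
  eq        0.00561    0.9491    0.7835     3.538
  solve Keq expr → x = 5.6412e-04; check Q = 2.6640e+05
Then remove 1.34 M of D.
Step 3:
                  L         X         J         D
  init      0.00561    0.9491    0.7835     2.198
  Δ       -0.002102  0.003153  0.001051  0.002102
  eq       0.003509    0.9523    0.7845       2.2
  solve Keq expr → x = 0.001051; check Q = 2.6640e+05

[L]_eq = 0.003509 M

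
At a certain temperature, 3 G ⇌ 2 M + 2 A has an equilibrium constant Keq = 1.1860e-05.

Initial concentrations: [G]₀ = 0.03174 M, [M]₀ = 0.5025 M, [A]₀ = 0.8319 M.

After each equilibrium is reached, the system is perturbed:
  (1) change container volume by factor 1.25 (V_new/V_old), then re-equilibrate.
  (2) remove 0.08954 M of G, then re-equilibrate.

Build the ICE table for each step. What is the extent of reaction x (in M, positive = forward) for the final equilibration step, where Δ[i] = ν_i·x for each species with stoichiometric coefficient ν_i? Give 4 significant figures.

Q₀ = 5465 vs Keq = 1.1860e-05 ⇒ Q>K, reverse
Step 1:
                  G         M         A
  init      0.03174    0.5025    0.8319
  Δ          0.7433   -0.4955   -0.4955
  eq          0.775  0.006985    0.3364
  solve Keq expr → x = -0.2478; check Q = 1.1860e-05
Then change container volume by factor 1.25 (V_new/V_old).
Step 2:
                  G         M         A
  init         0.62  0.005588    0.2691
  Δ       -9.4606e-04 6.3071e-04 6.3071e-04
  eq         0.6191  0.006219    0.2697
  solve Keq expr → x = 3.1535e-04; check Q = 1.1860e-05
Then remove 0.08954 M of G.
Step 3:
                  G         M         A
  init       0.5295  0.006219    0.2697
  Δ        0.001875  -0.00125  -0.00125
  eq         0.5314  0.004969    0.2685
  solve Keq expr → x = -6.2499e-04; check Q = 1.1860e-05

x = -6.2499e-04 M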